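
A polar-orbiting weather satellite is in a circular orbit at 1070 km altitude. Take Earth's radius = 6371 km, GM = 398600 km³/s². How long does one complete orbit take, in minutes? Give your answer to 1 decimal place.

106.5 min

Semi-major axis a = 6371 + 1070 = 7441 km. Period T = 2π√(a³/μ) = 2π√(7441³/398600) = 6387.9 s = 106.47 min.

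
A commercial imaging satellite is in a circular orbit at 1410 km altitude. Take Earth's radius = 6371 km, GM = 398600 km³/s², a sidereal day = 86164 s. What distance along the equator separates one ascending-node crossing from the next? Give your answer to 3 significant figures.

3170 km

Semi-major axis a = 6371 + 1410 = 7781 km. Period T = 2π√(a³/μ) = 2π√(7781³/398600) = 6830.7 s = 113.84 min.
During one orbit Earth rotates (6830.7 / 86164) × 360° = 28.54°.
At the equator that is 28.54° × (2π·6371/360) km/° = 28.54 × 111.2 = 3173 km.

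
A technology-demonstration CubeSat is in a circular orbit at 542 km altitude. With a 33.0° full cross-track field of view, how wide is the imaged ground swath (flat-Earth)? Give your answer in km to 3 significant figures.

Half-angle = 33.0°/2 = 16.5°.
Swath width ≈ 2h·tan(θ/2) = 2 × 542 × tan(16.5°) = 321.1 km.

321 km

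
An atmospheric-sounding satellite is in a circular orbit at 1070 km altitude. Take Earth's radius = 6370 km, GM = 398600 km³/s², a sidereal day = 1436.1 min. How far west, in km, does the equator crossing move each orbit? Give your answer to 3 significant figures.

2970 km

Semi-major axis a = 6370 + 1070 = 7440 km. Period T = 2π√(a³/μ) = 2π√(7440³/398600) = 6386.6 s = 106.44 min.
During one orbit Earth rotates (6386.6 / 86166) × 360° = 26.68°.
At the equator that is 26.68° × (2π·6370/360) km/° = 26.68 × 111.2 = 2967 km.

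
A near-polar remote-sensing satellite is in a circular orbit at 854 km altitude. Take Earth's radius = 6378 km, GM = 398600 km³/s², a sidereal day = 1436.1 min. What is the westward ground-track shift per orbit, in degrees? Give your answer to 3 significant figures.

25.6°

Semi-major axis a = 6378 + 854 = 7232 km. Period T = 2π√(a³/μ) = 2π√(7232³/398600) = 6120.7 s = 102.01 min.
During one orbit Earth rotates (6120.7 / 86166) × 360° = 25.57°.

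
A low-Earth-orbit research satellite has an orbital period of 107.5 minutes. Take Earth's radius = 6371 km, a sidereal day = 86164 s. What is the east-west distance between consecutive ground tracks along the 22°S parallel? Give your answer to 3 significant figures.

2780 km

T = 107.5 min = 6450.0 s.
Node shift per orbit = (6450.0/86164) × 360° = 26.95°.
Equatorial spacing = 26.95 × 111.2 km/° = 2997 km.
At 22° latitude, spacing = 2997 × cos(22°) = 2778 km.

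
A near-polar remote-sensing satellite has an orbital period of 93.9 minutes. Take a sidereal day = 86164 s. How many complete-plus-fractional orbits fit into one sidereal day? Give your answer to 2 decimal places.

15.29

T = 93.9 min = 5634.0 s.
Orbits per sidereal day = 86164 / 5634.0 = 15.294.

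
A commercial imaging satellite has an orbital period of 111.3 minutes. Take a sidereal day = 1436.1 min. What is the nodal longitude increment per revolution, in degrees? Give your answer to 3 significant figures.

T = 111.3 min = 6678.0 s.
During one orbit Earth rotates (6678.0 / 86166) × 360° = 27.90°.

27.9°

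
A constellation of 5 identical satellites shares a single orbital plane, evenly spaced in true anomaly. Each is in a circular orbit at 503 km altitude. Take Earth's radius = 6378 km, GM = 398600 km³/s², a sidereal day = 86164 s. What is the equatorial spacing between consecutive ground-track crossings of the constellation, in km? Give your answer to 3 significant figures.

528 km

Semi-major axis a = 6378 + 503 = 6881 km. Period T = 2π√(a³/μ) = 2π√(6881³/398600) = 5680.5 s = 94.68 min.
Single-satellite node shift = (5680.5/86164) × 360° = 23.73°.
With 5 satellites evenly phased, successive equator crossings are 23.73/5 = 4.747° apart.
That is 4.747 × 111.3 = 528 km at the equator.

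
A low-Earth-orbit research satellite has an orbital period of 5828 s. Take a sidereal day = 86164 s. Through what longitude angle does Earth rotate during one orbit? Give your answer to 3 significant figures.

During one orbit Earth rotates (5828.0 / 86164) × 360° = 24.35°.

24.3°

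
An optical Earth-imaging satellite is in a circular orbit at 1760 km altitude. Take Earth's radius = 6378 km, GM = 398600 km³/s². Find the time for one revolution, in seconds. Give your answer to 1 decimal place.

Semi-major axis a = 6378 + 1760 = 8138 km. Period T = 2π√(a³/μ) = 2π√(8138³/398600) = 7306.1 s = 121.77 min.

7306.1 seconds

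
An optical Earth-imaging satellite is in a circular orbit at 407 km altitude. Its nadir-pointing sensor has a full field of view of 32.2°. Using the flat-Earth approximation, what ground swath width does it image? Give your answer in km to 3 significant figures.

Half-angle = 32.2°/2 = 16.1°.
Swath width ≈ 2h·tan(θ/2) = 2 × 407 × tan(16.1°) = 234.9 km.

235 km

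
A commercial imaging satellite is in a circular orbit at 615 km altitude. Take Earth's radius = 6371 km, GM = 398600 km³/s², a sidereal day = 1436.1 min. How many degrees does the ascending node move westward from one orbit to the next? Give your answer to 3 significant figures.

24.3°

Semi-major axis a = 6371 + 615 = 6986 km. Period T = 2π√(a³/μ) = 2π√(6986³/398600) = 5811.0 s = 96.85 min.
During one orbit Earth rotates (5811.0 / 86166) × 360° = 24.28°.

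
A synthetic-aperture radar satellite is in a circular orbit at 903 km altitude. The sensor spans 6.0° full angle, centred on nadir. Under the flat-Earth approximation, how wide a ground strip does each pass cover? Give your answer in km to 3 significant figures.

94.6 km

Half-angle = 6.0°/2 = 3°.
Swath width ≈ 2h·tan(θ/2) = 2 × 903 × tan(3°) = 94.6 km.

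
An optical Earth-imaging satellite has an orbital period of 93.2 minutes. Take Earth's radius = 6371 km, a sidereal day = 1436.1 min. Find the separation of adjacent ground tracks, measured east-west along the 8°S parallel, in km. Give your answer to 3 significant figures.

2570 km

T = 93.2 min = 5592.0 s.
Node shift per orbit = (5592.0/86166) × 360° = 23.36°.
Equatorial spacing = 23.36 × 111.2 km/° = 2598 km.
At 8° latitude, spacing = 2598 × cos(8°) = 2573 km.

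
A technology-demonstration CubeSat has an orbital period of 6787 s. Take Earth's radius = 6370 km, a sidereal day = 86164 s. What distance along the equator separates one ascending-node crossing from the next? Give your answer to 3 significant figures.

3150 km

During one orbit Earth rotates (6787.0 / 86164) × 360° = 28.36°.
At the equator that is 28.36° × (2π·6370/360) km/° = 28.36 × 111.2 = 3153 km.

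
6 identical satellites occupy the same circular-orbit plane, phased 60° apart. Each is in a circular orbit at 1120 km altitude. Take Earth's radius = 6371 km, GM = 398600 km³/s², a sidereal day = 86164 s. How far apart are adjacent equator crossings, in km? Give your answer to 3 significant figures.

Semi-major axis a = 6371 + 1120 = 7491 km. Period T = 2π√(a³/μ) = 2π√(7491³/398600) = 6452.4 s = 107.54 min.
Single-satellite node shift = (6452.4/86164) × 360° = 26.96°.
With 6 satellites evenly phased, successive equator crossings are 26.96/6 = 4.493° apart.
That is 4.493 × 111.2 = 500 km at the equator.

500 km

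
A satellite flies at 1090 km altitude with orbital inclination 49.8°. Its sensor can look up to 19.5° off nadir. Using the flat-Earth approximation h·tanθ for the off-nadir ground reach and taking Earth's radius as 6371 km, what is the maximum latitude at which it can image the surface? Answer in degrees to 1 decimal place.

53.3°

For a prograde orbit the ground track reaches latitude ±i = ±49.8°.
Sensor half-swath on the ground ≈ 1090·tan(19.5°) = 386 km = 3.47° of latitude.
Maximum observable latitude ≈ 49.8 + 3.47 = 53.3°.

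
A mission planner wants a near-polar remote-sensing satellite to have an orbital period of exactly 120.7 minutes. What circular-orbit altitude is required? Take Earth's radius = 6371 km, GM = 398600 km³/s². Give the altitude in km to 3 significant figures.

1720 km

T = 120.7 min = 7242.0 s.
From T = 2π√(a³/μ): a = (μ T²/4π²)^(1/3) = (398600 × 7242.0² / 4π²)^(1/3) = 8090 km.
Altitude h = a − R = 8090 − 6371 = 1719 km.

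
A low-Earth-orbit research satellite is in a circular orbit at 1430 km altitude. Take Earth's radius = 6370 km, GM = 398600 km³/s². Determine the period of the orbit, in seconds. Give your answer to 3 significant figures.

Semi-major axis a = 6370 + 1430 = 7800 km. Period T = 2π√(a³/μ) = 2π√(7800³/398600) = 6855.7 s = 114.26 min.

6860 seconds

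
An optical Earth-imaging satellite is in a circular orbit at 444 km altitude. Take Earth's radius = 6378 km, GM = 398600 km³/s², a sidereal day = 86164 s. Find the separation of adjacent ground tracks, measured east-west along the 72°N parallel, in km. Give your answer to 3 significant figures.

Semi-major axis a = 6378 + 444 = 6822 km. Period T = 2π√(a³/μ) = 2π√(6822³/398600) = 5607.6 s = 93.46 min.
Node shift per orbit = (5607.6/86164) × 360° = 23.43°.
Equatorial spacing = 23.43 × 111.3 km/° = 2608 km.
At 72° latitude, spacing = 2608 × cos(72°) = 806 km.

806 km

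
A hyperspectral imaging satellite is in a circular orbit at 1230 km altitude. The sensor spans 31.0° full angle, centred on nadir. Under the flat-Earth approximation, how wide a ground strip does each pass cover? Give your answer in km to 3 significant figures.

682 km

Half-angle = 31.0°/2 = 15.5°.
Swath width ≈ 2h·tan(θ/2) = 2 × 1230 × tan(15.5°) = 682.2 km.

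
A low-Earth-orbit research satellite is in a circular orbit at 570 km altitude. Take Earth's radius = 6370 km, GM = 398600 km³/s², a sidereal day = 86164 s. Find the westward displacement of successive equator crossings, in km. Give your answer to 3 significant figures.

2670 km

Semi-major axis a = 6370 + 570 = 6940 km. Period T = 2π√(a³/μ) = 2π√(6940³/398600) = 5753.7 s = 95.90 min.
During one orbit Earth rotates (5753.7 / 86164) × 360° = 24.04°.
At the equator that is 24.04° × (2π·6370/360) km/° = 24.04 × 111.2 = 2673 km.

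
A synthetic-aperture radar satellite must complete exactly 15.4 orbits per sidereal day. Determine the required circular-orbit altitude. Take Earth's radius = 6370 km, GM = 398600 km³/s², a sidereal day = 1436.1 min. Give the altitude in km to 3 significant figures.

442 km

Required period T = 86166 / 15.4 = 5595.2 s.
From T = 2π√(a³/μ): a = (μ T²/4π²)^(1/3) = (398600 × 5595.2² / 4π²)^(1/3) = 6812 km.
Altitude h = a − R = 6812 − 6370 = 442 km.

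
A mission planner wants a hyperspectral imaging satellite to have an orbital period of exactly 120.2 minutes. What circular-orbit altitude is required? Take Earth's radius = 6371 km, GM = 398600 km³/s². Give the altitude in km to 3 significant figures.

1700 km

T = 120.2 min = 7212.0 s.
From T = 2π√(a³/μ): a = (μ T²/4π²)^(1/3) = (398600 × 7212.0² / 4π²)^(1/3) = 8068 km.
Altitude h = a − R = 8068 − 6371 = 1697 km.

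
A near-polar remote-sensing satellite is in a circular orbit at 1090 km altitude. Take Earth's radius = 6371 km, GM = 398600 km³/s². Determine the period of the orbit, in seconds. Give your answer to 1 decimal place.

Semi-major axis a = 6371 + 1090 = 7461 km. Period T = 2π√(a³/μ) = 2π√(7461³/398600) = 6413.7 s = 106.89 min.

6413.7 seconds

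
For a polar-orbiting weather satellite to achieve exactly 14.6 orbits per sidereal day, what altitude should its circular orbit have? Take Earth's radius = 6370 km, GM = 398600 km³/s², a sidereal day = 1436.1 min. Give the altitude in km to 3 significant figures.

689 km

Required period T = 86166 / 14.6 = 5901.8 s.
From T = 2π√(a³/μ): a = (μ T²/4π²)^(1/3) = (398600 × 5901.8² / 4π²)^(1/3) = 7059 km.
Altitude h = a − R = 7059 − 6370 = 689 km.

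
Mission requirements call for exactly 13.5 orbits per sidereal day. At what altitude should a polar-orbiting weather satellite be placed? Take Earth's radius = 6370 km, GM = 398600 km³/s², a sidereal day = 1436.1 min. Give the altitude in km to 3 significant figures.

Required period T = 86166 / 13.5 = 6382.7 s.
From T = 2π√(a³/μ): a = (μ T²/4π²)^(1/3) = (398600 × 6382.7² / 4π²)^(1/3) = 7437 km.
Altitude h = a − R = 7437 − 6370 = 1067 km.

1070 km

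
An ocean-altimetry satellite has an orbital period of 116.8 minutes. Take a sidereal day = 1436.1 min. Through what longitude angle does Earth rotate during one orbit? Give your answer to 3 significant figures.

T = 116.8 min = 7008.0 s.
During one orbit Earth rotates (7008.0 / 86166) × 360° = 29.28°.

29.3°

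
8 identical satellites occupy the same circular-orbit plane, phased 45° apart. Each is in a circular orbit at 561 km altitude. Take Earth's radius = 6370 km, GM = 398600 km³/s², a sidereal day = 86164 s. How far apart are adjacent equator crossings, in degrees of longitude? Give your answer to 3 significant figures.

3.00°

Semi-major axis a = 6370 + 561 = 6931 km. Period T = 2π√(a³/μ) = 2π√(6931³/398600) = 5742.6 s = 95.71 min.
Single-satellite node shift = (5742.6/86164) × 360° = 23.99°.
With 8 satellites evenly phased, successive equator crossings are 23.99/8 = 2.999° apart.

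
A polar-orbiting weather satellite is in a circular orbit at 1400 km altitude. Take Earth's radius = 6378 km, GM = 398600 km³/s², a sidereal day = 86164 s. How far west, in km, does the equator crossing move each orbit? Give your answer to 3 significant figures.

Semi-major axis a = 6378 + 1400 = 7778 km. Period T = 2π√(a³/μ) = 2π√(7778³/398600) = 6826.7 s = 113.78 min.
During one orbit Earth rotates (6826.7 / 86164) × 360° = 28.52°.
At the equator that is 28.52° × (2π·6378/360) km/° = 28.52 × 111.3 = 3175 km.

3180 km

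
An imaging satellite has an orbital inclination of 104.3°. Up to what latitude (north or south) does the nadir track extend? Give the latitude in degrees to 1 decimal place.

Retrograde orbit: the ground track reaches ±(180° − i) = ±(180 − 104.3) = ±75.7°.

75.7°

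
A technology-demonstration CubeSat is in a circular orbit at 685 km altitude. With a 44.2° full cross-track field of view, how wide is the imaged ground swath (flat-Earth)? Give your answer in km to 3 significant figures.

556 km

Half-angle = 44.2°/2 = 22.1°.
Swath width ≈ 2h·tan(θ/2) = 2 × 685 × tan(22.1°) = 556.3 km.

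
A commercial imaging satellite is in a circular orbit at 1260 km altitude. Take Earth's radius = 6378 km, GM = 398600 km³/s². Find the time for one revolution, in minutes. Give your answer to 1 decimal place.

110.7 min

Semi-major axis a = 6378 + 1260 = 7638 km. Period T = 2π√(a³/μ) = 2π√(7638³/398600) = 6643.3 s = 110.72 min.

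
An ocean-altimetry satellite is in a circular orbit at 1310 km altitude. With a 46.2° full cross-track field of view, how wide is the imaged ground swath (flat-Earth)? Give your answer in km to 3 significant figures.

Half-angle = 46.2°/2 = 23.1°.
Swath width ≈ 2h·tan(θ/2) = 2 × 1310 × tan(23.1°) = 1117.5 km.

1120 km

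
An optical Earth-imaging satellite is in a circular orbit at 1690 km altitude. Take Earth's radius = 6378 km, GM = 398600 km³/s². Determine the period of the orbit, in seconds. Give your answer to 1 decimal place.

7212.1 seconds

Semi-major axis a = 6378 + 1690 = 8068 km. Period T = 2π√(a³/μ) = 2π√(8068³/398600) = 7212.1 s = 120.20 min.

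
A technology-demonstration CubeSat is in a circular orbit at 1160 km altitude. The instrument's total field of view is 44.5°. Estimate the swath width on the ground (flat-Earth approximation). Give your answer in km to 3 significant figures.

949 km

Half-angle = 44.5°/2 = 22.25°.
Swath width ≈ 2h·tan(θ/2) = 2 × 1160 × tan(22.25°) = 949.1 km.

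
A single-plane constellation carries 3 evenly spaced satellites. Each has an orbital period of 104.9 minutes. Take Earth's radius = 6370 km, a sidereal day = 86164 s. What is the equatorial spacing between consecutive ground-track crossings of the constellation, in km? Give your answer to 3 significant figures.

975 km

T = 104.9 min = 6294.0 s.
Single-satellite node shift = (6294.0/86164) × 360° = 26.30°.
With 3 satellites evenly phased, successive equator crossings are 26.30/3 = 8.766° apart.
That is 8.766 × 111.2 = 975 km at the equator.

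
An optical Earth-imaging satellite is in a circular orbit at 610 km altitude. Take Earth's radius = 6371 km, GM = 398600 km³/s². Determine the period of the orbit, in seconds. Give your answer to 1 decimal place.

5804.8 seconds

Semi-major axis a = 6371 + 610 = 6981 km. Period T = 2π√(a³/μ) = 2π√(6981³/398600) = 5804.8 s = 96.75 min.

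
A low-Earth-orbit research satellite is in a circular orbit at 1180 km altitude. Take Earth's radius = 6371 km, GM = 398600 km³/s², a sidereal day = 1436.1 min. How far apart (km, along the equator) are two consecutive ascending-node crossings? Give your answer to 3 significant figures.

3030 km

Semi-major axis a = 6371 + 1180 = 7551 km. Period T = 2π√(a³/μ) = 2π√(7551³/398600) = 6530.1 s = 108.83 min.
During one orbit Earth rotates (6530.1 / 86166) × 360° = 27.28°.
At the equator that is 27.28° × (2π·6371/360) km/° = 27.28 × 111.2 = 3034 km.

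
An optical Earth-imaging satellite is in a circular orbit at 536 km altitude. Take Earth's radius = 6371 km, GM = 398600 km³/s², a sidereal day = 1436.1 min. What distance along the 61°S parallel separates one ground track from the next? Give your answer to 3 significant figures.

1290 km

Semi-major axis a = 6371 + 536 = 6907 km. Period T = 2π√(a³/μ) = 2π√(6907³/398600) = 5712.8 s = 95.21 min.
Node shift per orbit = (5712.8/86166) × 360° = 23.87°.
Equatorial spacing = 23.87 × 111.2 km/° = 2654 km.
At 61° latitude, spacing = 2654 × cos(61°) = 1287 km.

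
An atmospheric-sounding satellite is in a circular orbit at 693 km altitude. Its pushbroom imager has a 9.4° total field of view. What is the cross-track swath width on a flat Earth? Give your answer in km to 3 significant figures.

Half-angle = 9.4°/2 = 4.7°.
Swath width ≈ 2h·tan(θ/2) = 2 × 693 × tan(4.7°) = 113.9 km.

114 km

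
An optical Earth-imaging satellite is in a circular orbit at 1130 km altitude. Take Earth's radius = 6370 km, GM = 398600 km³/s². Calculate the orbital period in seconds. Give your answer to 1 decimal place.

Semi-major axis a = 6370 + 1130 = 7500 km. Period T = 2π√(a³/μ) = 2π√(7500³/398600) = 6464.0 s = 107.73 min.

6464.0 seconds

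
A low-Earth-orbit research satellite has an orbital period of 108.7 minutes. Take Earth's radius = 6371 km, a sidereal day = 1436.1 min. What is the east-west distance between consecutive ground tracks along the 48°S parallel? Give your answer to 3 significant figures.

T = 108.7 min = 6522.0 s.
Node shift per orbit = (6522.0/86166) × 360° = 27.25°.
Equatorial spacing = 27.25 × 111.2 km/° = 3030 km.
At 48° latitude, spacing = 3030 × cos(48°) = 2027 km.

2030 km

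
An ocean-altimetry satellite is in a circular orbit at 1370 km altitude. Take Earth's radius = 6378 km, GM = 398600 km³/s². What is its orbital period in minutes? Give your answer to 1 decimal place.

113.1 min

Semi-major axis a = 6378 + 1370 = 7748 km. Period T = 2π√(a³/μ) = 2π√(7748³/398600) = 6787.3 s = 113.12 min.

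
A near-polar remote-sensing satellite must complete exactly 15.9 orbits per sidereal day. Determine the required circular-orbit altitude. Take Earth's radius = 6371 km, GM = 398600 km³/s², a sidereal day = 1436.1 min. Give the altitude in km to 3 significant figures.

297 km

Required period T = 86166 / 15.9 = 5419.2 s.
From T = 2π√(a³/μ): a = (μ T²/4π²)^(1/3) = (398600 × 5419.2² / 4π²)^(1/3) = 6668 km.
Altitude h = a − R = 6668 − 6371 = 297 km.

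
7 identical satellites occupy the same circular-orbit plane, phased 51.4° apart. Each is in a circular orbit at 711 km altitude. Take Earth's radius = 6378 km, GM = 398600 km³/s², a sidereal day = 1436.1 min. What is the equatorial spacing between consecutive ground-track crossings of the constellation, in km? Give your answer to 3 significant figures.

395 km

Semi-major axis a = 6378 + 711 = 7089 km. Period T = 2π√(a³/μ) = 2π√(7089³/398600) = 5940.0 s = 99.00 min.
Single-satellite node shift = (5940.0/86166) × 360° = 24.82°.
With 7 satellites evenly phased, successive equator crossings are 24.82/7 = 3.545° apart.
That is 3.545 × 111.3 = 395 km at the equator.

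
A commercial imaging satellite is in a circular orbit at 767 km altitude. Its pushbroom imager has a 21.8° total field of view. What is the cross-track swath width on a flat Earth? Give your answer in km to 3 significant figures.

Half-angle = 21.8°/2 = 10.9°.
Swath width ≈ 2h·tan(θ/2) = 2 × 767 × tan(10.9°) = 295.4 km.

295 km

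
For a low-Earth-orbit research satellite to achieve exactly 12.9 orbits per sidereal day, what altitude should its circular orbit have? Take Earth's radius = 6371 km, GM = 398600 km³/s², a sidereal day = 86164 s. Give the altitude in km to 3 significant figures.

1290 km

Required period T = 86164 / 12.9 = 6679.4 s.
From T = 2π√(a³/μ): a = (μ T²/4π²)^(1/3) = (398600 × 6679.4² / 4π²)^(1/3) = 7666 km.
Altitude h = a − R = 7666 − 6371 = 1295 km.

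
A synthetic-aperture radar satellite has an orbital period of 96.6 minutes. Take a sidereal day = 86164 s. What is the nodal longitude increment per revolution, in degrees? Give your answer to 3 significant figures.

24.2°

T = 96.6 min = 5796.0 s.
During one orbit Earth rotates (5796.0 / 86164) × 360° = 24.22°.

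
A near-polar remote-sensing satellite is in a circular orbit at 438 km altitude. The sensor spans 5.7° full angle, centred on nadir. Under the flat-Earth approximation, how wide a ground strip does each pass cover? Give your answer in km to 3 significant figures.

43.6 km

Half-angle = 5.7°/2 = 2.85°.
Swath width ≈ 2h·tan(θ/2) = 2 × 438 × tan(2.85°) = 43.6 km.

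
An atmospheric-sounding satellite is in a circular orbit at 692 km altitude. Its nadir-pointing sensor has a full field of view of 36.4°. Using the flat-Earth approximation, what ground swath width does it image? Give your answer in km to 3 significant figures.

Half-angle = 36.4°/2 = 18.2°.
Swath width ≈ 2h·tan(θ/2) = 2 × 692 × tan(18.2°) = 455.0 km.

455 km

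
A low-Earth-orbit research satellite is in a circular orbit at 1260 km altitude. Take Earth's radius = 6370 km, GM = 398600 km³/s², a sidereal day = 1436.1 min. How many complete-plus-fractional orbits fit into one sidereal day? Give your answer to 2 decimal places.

12.99

Semi-major axis a = 6370 + 1260 = 7630 km. Period T = 2π√(a³/μ) = 2π√(7630³/398600) = 6632.8 s = 110.55 min.
Orbits per sidereal day = 86166 / 6632.8 = 12.991.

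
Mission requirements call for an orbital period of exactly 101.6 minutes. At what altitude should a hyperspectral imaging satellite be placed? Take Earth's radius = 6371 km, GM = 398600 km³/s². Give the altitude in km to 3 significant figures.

842 km

T = 101.6 min = 6096.0 s.
From T = 2π√(a³/μ): a = (μ T²/4π²)^(1/3) = (398600 × 6096.0² / 4π²)^(1/3) = 7213 km.
Altitude h = a − R = 7213 − 6371 = 842 km.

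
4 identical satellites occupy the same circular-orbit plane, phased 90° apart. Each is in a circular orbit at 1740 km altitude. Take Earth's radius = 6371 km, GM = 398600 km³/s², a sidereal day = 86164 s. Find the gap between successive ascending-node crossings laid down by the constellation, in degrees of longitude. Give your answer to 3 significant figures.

7.59°

Semi-major axis a = 6371 + 1740 = 8111 km. Period T = 2π√(a³/μ) = 2π√(8111³/398600) = 7269.8 s = 121.16 min.
Single-satellite node shift = (7269.8/86164) × 360° = 30.37°.
With 4 satellites evenly phased, successive equator crossings are 30.37/4 = 7.593° apart.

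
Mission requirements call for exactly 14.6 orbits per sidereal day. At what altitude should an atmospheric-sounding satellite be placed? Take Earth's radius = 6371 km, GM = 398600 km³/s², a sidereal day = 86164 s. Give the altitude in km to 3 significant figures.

Required period T = 86164 / 14.6 = 5901.6 s.
From T = 2π√(a³/μ): a = (μ T²/4π²)^(1/3) = (398600 × 5901.6² / 4π²)^(1/3) = 7058 km.
Altitude h = a − R = 7058 − 6371 = 687 km.

687 km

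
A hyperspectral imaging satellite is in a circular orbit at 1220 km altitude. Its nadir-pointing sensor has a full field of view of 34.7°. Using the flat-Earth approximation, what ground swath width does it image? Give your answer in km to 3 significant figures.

762 km

Half-angle = 34.7°/2 = 17.35°.
Swath width ≈ 2h·tan(θ/2) = 2 × 1220 × tan(17.35°) = 762.3 km.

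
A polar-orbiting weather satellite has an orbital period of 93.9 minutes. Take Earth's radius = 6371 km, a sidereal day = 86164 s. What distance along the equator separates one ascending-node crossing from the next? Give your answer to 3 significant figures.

2620 km

T = 93.9 min = 5634.0 s.
During one orbit Earth rotates (5634.0 / 86164) × 360° = 23.54°.
At the equator that is 23.54° × (2π·6371/360) km/° = 23.54 × 111.2 = 2617 km.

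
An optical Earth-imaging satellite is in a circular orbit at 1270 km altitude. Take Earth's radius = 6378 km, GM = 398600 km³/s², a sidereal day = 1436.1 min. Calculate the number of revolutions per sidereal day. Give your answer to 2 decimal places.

12.95

Semi-major axis a = 6378 + 1270 = 7648 km. Period T = 2π√(a³/μ) = 2π√(7648³/398600) = 6656.3 s = 110.94 min.
Orbits per sidereal day = 86166 / 6656.3 = 12.945.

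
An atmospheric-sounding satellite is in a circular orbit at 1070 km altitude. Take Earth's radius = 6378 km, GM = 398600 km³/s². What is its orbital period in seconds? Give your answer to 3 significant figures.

Semi-major axis a = 6378 + 1070 = 7448 km. Period T = 2π√(a³/μ) = 2π√(7448³/398600) = 6396.9 s = 106.62 min.

6400 seconds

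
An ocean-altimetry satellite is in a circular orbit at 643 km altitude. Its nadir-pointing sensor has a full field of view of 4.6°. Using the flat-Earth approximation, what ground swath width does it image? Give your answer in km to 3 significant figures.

51.7 km

Half-angle = 4.6°/2 = 2.3°.
Swath width ≈ 2h·tan(θ/2) = 2 × 643 × tan(2.3°) = 51.7 km.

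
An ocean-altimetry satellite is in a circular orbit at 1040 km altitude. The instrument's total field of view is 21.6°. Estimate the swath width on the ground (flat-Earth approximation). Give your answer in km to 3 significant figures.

Half-angle = 21.6°/2 = 10.8°.
Swath width ≈ 2h·tan(θ/2) = 2 × 1040 × tan(10.8°) = 396.8 km.

397 km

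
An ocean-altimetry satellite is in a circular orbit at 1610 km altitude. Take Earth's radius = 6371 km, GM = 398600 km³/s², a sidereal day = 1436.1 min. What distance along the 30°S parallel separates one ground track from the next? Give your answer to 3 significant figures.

Semi-major axis a = 6371 + 1610 = 7981 km. Period T = 2π√(a³/μ) = 2π√(7981³/398600) = 7095.7 s = 118.26 min.
Node shift per orbit = (7095.7/86166) × 360° = 29.65°.
Equatorial spacing = 29.65 × 111.2 km/° = 3296 km.
At 30° latitude, spacing = 3296 × cos(30°) = 2855 km.

2850 km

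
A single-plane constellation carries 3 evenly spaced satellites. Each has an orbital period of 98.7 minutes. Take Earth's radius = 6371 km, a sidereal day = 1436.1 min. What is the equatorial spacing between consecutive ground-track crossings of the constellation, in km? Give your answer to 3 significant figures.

T = 98.7 min = 5922.0 s.
Single-satellite node shift = (5922.0/86166) × 360° = 24.74°.
With 3 satellites evenly phased, successive equator crossings are 24.74/3 = 8.247° apart.
That is 8.247 × 111.2 = 917 km at the equator.

917 km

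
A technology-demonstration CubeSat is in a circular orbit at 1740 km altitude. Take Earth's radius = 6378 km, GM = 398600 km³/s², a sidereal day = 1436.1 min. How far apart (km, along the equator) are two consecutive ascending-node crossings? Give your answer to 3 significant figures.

Semi-major axis a = 6378 + 1740 = 8118 km. Period T = 2π√(a³/μ) = 2π√(8118³/398600) = 7279.2 s = 121.32 min.
During one orbit Earth rotates (7279.2 / 86166) × 360° = 30.41°.
At the equator that is 30.41° × (2π·6378/360) km/° = 30.41 × 111.3 = 3385 km.

3390 km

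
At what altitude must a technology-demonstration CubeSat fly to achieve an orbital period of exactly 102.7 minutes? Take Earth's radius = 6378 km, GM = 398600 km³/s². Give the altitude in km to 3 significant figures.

887 km

T = 102.7 min = 6162.0 s.
From T = 2π√(a³/μ): a = (μ T²/4π²)^(1/3) = (398600 × 6162.0² / 4π²)^(1/3) = 7265 km.
Altitude h = a − R = 7265 − 6378 = 887 km.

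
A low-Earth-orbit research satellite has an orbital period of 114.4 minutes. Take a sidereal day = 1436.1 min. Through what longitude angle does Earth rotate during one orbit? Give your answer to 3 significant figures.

28.7°

T = 114.4 min = 6864.0 s.
During one orbit Earth rotates (6864.0 / 86166) × 360° = 28.68°.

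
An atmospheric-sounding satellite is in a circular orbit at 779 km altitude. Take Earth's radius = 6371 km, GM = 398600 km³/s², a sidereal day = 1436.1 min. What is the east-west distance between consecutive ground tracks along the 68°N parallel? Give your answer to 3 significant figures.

Semi-major axis a = 6371 + 779 = 7150 km. Period T = 2π√(a³/μ) = 2π√(7150³/398600) = 6016.9 s = 100.28 min.
Node shift per orbit = (6016.9/86166) × 360° = 25.14°.
Equatorial spacing = 25.14 × 111.2 km/° = 2795 km.
At 68° latitude, spacing = 2795 × cos(68°) = 1047 km.

1050 km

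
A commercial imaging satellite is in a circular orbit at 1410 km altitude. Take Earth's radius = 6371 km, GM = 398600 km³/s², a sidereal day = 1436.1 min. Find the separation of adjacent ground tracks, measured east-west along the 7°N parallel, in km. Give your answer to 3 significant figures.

Semi-major axis a = 6371 + 1410 = 7781 km. Period T = 2π√(a³/μ) = 2π√(7781³/398600) = 6830.7 s = 113.84 min.
Node shift per orbit = (6830.7/86166) × 360° = 28.54°.
Equatorial spacing = 28.54 × 111.2 km/° = 3173 km.
At 7° latitude, spacing = 3173 × cos(7°) = 3150 km.

3150 km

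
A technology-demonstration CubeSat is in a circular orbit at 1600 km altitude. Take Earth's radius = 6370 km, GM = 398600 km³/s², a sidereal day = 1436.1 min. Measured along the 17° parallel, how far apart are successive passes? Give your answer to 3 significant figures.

3150 km

Semi-major axis a = 6370 + 1600 = 7970 km. Period T = 2π√(a³/μ) = 2π√(7970³/398600) = 7081.1 s = 118.02 min.
Node shift per orbit = (7081.1/86166) × 360° = 29.58°.
Equatorial spacing = 29.58 × 111.2 km/° = 3289 km.
At 17° latitude, spacing = 3289 × cos(17°) = 3145 km.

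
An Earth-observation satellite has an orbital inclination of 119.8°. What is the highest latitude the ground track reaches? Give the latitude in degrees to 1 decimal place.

Retrograde orbit: the ground track reaches ±(180° − i) = ±(180 − 119.8) = ±60.2°.

60.2°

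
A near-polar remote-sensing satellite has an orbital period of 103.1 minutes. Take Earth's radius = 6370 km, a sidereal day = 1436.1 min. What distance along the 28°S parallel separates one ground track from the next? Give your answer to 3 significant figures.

T = 103.1 min = 6186.0 s.
Node shift per orbit = (6186.0/86166) × 360° = 25.84°.
Equatorial spacing = 25.84 × 111.2 km/° = 2873 km.
At 28° latitude, spacing = 2873 × cos(28°) = 2537 km.

2540 km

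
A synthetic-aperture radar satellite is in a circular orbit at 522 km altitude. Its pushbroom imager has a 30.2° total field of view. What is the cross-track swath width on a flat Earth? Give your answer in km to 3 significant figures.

Half-angle = 30.2°/2 = 15.1°.
Swath width ≈ 2h·tan(θ/2) = 2 × 522 × tan(15.1°) = 281.7 km.

282 km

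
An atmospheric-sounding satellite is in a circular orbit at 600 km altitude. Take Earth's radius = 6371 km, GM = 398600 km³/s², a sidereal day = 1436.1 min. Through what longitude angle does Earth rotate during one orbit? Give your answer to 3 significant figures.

Semi-major axis a = 6371 + 600 = 6971 km. Period T = 2π√(a³/μ) = 2π√(6971³/398600) = 5792.3 s = 96.54 min.
During one orbit Earth rotates (5792.3 / 86166) × 360° = 24.20°.

24.2°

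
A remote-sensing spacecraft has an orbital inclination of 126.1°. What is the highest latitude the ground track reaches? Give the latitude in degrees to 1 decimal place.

Retrograde orbit: the ground track reaches ±(180° − i) = ±(180 − 126.1) = ±53.9°.

53.9°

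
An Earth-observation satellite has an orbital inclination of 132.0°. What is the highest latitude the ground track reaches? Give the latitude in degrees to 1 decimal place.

48.0°

Retrograde orbit: the ground track reaches ±(180° − i) = ±(180 − 132.0) = ±48.0°.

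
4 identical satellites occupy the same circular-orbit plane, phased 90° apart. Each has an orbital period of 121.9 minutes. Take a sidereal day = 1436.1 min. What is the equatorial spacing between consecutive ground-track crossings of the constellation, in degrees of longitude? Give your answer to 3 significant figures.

7.64°

T = 121.9 min = 7314.0 s.
Single-satellite node shift = (7314.0/86166) × 360° = 30.56°.
With 4 satellites evenly phased, successive equator crossings are 30.56/4 = 7.639° apart.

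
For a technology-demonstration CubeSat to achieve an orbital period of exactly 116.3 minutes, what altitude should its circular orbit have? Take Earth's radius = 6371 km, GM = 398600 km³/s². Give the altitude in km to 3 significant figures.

T = 116.3 min = 6978.0 s.
From T = 2π√(a³/μ): a = (μ T²/4π²)^(1/3) = (398600 × 6978.0² / 4π²)^(1/3) = 7892 km.
Altitude h = a − R = 7892 − 6371 = 1521 km.

1520 km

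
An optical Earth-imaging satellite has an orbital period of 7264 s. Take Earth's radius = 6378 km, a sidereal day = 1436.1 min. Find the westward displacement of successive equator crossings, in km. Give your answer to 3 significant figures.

During one orbit Earth rotates (7264.0 / 86166) × 360° = 30.35°.
At the equator that is 30.35° × (2π·6378/360) km/° = 30.35 × 111.3 = 3378 km.

3380 km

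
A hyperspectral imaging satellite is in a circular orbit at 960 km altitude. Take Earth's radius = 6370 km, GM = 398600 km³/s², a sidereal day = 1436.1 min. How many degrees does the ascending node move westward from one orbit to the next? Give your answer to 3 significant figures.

Semi-major axis a = 6370 + 960 = 7330 km. Period T = 2π√(a³/μ) = 2π√(7330³/398600) = 6245.5 s = 104.09 min.
During one orbit Earth rotates (6245.5 / 86166) × 360° = 26.09°.

26.1°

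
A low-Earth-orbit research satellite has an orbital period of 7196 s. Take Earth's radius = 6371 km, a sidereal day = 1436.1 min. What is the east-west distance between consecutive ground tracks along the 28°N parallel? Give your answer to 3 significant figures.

Node shift per orbit = (7196.0/86166) × 360° = 30.06°.
Equatorial spacing = 30.06 × 111.2 km/° = 3343 km.
At 28° latitude, spacing = 3343 × cos(28°) = 2952 km.

2950 km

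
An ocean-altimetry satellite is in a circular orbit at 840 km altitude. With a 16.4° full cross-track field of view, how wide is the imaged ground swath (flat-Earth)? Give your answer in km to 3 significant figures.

242 km

Half-angle = 16.4°/2 = 8.2°.
Swath width ≈ 2h·tan(θ/2) = 2 × 840 × tan(8.2°) = 242.1 km.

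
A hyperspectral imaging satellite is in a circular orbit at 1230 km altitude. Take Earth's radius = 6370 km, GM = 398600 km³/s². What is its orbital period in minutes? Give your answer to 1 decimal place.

Semi-major axis a = 6370 + 1230 = 7600 km. Period T = 2π√(a³/μ) = 2π√(7600³/398600) = 6593.7 s = 109.90 min.

109.9 min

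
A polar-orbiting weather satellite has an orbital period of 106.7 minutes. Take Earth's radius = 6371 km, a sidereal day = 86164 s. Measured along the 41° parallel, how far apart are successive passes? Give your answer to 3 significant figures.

T = 106.7 min = 6402.0 s.
Node shift per orbit = (6402.0/86164) × 360° = 26.75°.
Equatorial spacing = 26.75 × 111.2 km/° = 2974 km.
At 41° latitude, spacing = 2974 × cos(41°) = 2245 km.

2240 km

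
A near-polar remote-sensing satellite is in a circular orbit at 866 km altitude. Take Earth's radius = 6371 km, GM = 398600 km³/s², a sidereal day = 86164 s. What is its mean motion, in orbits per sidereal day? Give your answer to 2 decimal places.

Semi-major axis a = 6371 + 866 = 7237 km. Period T = 2π√(a³/μ) = 2π√(7237³/398600) = 6127.0 s = 102.12 min.
Orbits per sidereal day = 86164 / 6127.0 = 14.063.

14.06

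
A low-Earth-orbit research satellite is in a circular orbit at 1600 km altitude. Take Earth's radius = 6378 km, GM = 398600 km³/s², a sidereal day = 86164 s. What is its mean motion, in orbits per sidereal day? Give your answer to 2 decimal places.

12.15

Semi-major axis a = 6378 + 1600 = 7978 km. Period T = 2π√(a³/μ) = 2π√(7978³/398600) = 7091.7 s = 118.20 min.
Orbits per sidereal day = 86164 / 7091.7 = 12.150.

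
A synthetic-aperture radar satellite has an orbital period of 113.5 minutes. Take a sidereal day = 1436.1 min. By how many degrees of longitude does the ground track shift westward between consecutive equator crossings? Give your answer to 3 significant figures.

28.5°

T = 113.5 min = 6810.0 s.
During one orbit Earth rotates (6810.0 / 86166) × 360° = 28.45°.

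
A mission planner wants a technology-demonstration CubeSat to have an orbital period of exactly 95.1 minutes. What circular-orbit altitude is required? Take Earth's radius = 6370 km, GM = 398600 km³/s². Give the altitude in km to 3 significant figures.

532 km

T = 95.1 min = 5706.0 s.
From T = 2π√(a³/μ): a = (μ T²/4π²)^(1/3) = (398600 × 5706.0² / 4π²)^(1/3) = 6902 km.
Altitude h = a − R = 6902 − 6370 = 532 km.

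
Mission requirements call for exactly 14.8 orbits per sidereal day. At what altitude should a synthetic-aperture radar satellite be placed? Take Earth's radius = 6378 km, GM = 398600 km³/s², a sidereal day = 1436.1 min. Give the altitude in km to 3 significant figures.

617 km

Required period T = 86166 / 14.8 = 5822.0 s.
From T = 2π√(a³/μ): a = (μ T²/4π²)^(1/3) = (398600 × 5822.0² / 4π²)^(1/3) = 6995 km.
Altitude h = a − R = 6995 − 6378 = 617 km.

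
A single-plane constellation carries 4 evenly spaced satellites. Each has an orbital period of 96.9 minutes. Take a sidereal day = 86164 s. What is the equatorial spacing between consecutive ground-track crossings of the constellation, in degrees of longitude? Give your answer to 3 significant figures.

T = 96.9 min = 5814.0 s.
Single-satellite node shift = (5814.0/86164) × 360° = 24.29°.
With 4 satellites evenly phased, successive equator crossings are 24.29/4 = 6.073° apart.

6.07°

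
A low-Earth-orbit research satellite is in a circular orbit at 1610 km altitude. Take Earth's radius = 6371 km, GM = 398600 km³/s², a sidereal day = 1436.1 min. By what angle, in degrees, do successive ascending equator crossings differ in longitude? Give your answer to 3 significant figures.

Semi-major axis a = 6371 + 1610 = 7981 km. Period T = 2π√(a³/μ) = 2π√(7981³/398600) = 7095.7 s = 118.26 min.
During one orbit Earth rotates (7095.7 / 86166) × 360° = 29.65°.

29.6°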